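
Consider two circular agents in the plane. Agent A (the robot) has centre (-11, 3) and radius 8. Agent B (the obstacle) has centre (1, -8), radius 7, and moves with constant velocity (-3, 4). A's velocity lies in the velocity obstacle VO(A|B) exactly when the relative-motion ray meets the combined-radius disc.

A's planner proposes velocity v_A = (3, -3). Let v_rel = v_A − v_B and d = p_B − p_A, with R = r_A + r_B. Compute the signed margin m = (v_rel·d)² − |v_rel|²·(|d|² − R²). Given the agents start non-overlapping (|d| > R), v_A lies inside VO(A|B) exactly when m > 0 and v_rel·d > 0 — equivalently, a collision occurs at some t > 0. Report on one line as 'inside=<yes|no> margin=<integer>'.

d = (12, -11),  |d|² = 265;  R = 8+7 = 15,  c = 265−15² = 40
v_rel = (6, -7),  |v_rel|² = 85;  v_rel·d = (6)·(12) + (-7)·(-11) = 149
85·t² − 298·t + 40 = 0  ⇒  m = 149² − 85·40 = 18801
m = 18801 > 0,  v_rel·d = 149 > 0  ⇒  inside

inside=yes margin=18801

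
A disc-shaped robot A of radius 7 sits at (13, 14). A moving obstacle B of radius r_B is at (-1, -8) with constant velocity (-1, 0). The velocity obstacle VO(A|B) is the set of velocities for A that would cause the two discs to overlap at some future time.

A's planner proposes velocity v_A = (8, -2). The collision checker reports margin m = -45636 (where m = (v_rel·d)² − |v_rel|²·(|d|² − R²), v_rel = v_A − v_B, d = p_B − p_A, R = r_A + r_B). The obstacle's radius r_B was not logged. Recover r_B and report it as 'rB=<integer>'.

m = -45636
d = (-14, -22);  v_rel = (9, -2),  |v_rel|² = 85
v_rel×d = (9)·(-22) − (-2)·(-14) = -226
since m = R²·85 − (-226)²:  R² = (51076 + -45636) / 85 = 64
R = √64 = 8  ⇒  r_B = 8 − 7 = 1

rB=1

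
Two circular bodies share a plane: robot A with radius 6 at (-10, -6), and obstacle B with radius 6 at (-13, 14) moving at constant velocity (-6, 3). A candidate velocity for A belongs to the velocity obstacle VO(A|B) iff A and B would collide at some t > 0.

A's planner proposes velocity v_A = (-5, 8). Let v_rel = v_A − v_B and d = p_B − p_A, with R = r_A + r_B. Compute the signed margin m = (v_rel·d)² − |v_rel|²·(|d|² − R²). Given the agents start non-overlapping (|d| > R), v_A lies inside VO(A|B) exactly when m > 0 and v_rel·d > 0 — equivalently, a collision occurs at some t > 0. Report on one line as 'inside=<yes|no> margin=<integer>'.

d = (-3, 20),  |d|² = 409;  R = 6+6 = 12,  c = 409−12² = 265
v_rel = (1, 5),  |v_rel|² = 26;  v_rel·d = (1)·(-3) + (5)·(20) = 97
26·t² − 194·t + 265 = 0  ⇒  m = 97² − 26·265 = 2519
m = 2519 > 0,  v_rel·d = 97 > 0  ⇒  inside

inside=yes margin=2519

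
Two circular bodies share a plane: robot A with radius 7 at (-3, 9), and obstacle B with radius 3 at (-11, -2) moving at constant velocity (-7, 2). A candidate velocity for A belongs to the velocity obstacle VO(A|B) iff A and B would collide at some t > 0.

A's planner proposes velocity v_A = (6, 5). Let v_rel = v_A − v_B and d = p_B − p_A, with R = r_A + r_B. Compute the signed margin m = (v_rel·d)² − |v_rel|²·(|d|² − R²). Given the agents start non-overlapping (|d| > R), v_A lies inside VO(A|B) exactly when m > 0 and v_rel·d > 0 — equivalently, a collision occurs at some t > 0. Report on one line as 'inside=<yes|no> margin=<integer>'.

d = (-8, -11),  |d|² = 185;  R = 7+3 = 10,  c = 185−10² = 85
v_rel = (13, 3),  |v_rel|² = 178;  v_rel·d = (13)·(-8) + (3)·(-11) = -137
178·t² + 274·t + 85 = 0  ⇒  m = (-137)² − 178·85 = 3639
m = 3639 > 0,  v_rel·d = -137 < 0  ⇒  outside

inside=no margin=3639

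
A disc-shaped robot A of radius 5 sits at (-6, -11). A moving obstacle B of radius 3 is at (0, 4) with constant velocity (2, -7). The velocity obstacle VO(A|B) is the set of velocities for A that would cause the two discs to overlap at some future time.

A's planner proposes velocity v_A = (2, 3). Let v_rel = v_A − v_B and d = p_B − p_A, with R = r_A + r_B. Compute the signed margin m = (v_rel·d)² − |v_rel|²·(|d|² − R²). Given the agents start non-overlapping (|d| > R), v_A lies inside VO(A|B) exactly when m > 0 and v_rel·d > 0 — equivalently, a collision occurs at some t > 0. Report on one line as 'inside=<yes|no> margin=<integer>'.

d = (6, 15),  |d|² = 261;  R = 5+3 = 8,  c = 261−8² = 197
v_rel = (0, 10),  |v_rel|² = 100;  v_rel·d = (0)·(6) + (10)·(15) = 150
100·t² − 300·t + 197 = 0  ⇒  m = 150² − 100·197 = 2800
m = 2800 > 0,  v_rel·d = 150 > 0  ⇒  inside

inside=yes margin=2800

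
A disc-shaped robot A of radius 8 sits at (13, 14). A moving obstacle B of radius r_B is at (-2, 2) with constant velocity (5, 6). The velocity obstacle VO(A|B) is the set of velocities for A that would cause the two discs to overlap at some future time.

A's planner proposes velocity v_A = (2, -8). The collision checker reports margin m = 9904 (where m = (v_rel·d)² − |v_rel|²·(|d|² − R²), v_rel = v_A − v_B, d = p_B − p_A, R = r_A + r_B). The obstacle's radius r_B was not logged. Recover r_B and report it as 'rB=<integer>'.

m = 9904
d = (-15, -12);  v_rel = (-3, -14),  |v_rel|² = 205
v_rel×d = (-3)·(-12) − (-14)·(-15) = -174
since m = R²·205 − (-174)²:  R² = (30276 + 9904) / 205 = 196
R = √196 = 14  ⇒  r_B = 14 − 8 = 6

rB=6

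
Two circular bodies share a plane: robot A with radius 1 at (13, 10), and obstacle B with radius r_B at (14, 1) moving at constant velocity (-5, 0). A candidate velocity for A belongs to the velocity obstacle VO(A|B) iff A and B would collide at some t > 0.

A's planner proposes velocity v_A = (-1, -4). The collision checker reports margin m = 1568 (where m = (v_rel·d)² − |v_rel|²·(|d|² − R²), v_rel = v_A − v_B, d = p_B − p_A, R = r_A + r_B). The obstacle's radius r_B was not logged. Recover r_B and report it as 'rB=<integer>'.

m = 1568
d = (1, -9);  v_rel = (4, -4),  |v_rel|² = 32
v_rel×d = (4)·(-9) − (-4)·(1) = -32
since m = R²·32 − (-32)²:  R² = (1024 + 1568) / 32 = 81
R = √81 = 9  ⇒  r_B = 9 − 1 = 8

rB=8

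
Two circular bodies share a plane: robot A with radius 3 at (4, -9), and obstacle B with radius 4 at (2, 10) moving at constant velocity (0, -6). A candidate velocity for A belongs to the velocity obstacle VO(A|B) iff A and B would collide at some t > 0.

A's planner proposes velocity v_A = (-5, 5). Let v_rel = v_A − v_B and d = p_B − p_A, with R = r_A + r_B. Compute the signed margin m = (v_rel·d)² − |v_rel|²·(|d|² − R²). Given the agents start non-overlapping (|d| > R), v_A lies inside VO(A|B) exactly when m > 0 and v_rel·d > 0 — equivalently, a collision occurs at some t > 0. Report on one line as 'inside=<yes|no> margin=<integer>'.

d = (-2, 19),  |d|² = 365;  R = 3+4 = 7,  c = 365−7² = 316
v_rel = (-5, 11),  |v_rel|² = 146;  v_rel·d = (-5)·(-2) + (11)·(19) = 219
146·t² − 438·t + 316 = 0  ⇒  m = 219² − 146·316 = 1825
m = 1825 > 0,  v_rel·d = 219 > 0  ⇒  inside

inside=yes margin=1825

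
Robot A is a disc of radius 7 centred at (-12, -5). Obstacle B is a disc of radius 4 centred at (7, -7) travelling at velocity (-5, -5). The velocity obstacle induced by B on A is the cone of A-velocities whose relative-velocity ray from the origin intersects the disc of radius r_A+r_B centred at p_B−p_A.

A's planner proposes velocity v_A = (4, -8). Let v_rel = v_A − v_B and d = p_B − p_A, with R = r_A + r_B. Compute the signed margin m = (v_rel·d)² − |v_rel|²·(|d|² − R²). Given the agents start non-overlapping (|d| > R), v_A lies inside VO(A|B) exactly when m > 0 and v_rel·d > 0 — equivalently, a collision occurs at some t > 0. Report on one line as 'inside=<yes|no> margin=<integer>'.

d = (19, -2),  |d|² = 365;  R = 7+4 = 11,  c = 365−11² = 244
v_rel = (9, -3),  |v_rel|² = 90;  v_rel·d = (9)·(19) + (-3)·(-2) = 177
90·t² − 354·t + 244 = 0  ⇒  m = 177² − 90·244 = 9369
m = 9369 > 0,  v_rel·d = 177 > 0  ⇒  inside

inside=yes margin=9369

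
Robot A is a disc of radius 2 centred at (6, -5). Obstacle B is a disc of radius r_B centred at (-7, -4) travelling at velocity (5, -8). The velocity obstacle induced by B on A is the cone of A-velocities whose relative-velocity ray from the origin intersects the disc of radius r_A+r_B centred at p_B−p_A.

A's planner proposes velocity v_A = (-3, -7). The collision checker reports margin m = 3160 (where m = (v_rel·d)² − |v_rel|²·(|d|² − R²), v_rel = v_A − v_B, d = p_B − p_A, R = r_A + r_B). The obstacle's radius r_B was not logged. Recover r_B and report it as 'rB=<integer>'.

m = 3160
d = (-13, 1);  v_rel = (-8, 1),  |v_rel|² = 65
v_rel×d = (-8)·(1) − (1)·(-13) = 5
since m = R²·65 − 5²:  R² = (25 + 3160) / 65 = 49
R = √49 = 7  ⇒  r_B = 7 − 2 = 5

rB=5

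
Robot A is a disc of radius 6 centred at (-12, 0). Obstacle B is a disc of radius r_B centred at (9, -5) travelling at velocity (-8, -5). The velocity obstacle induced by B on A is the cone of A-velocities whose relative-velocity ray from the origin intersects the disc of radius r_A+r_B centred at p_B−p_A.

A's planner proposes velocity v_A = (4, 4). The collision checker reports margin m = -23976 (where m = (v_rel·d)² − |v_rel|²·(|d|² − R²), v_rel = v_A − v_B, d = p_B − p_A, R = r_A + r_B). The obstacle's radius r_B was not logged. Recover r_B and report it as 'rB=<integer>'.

m = -23976
d = (21, -5);  v_rel = (12, 9),  |v_rel|² = 225
v_rel×d = (12)·(-5) − (9)·(21) = -249
since m = R²·225 − (-249)²:  R² = (62001 + -23976) / 225 = 169
R = √169 = 13  ⇒  r_B = 13 − 6 = 7

rB=7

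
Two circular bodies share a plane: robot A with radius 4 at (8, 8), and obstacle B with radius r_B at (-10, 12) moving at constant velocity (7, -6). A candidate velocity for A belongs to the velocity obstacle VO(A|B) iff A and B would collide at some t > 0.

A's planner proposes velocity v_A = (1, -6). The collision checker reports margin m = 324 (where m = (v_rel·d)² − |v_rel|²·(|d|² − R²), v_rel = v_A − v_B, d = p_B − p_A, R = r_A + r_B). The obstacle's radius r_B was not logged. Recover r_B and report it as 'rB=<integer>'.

m = 324
d = (-18, 4);  v_rel = (-6, 0),  |v_rel|² = 36
v_rel×d = (-6)·(4) − (0)·(-18) = -24
since m = R²·36 − (-24)²:  R² = (576 + 324) / 36 = 25
R = √25 = 5  ⇒  r_B = 5 − 4 = 1

rB=1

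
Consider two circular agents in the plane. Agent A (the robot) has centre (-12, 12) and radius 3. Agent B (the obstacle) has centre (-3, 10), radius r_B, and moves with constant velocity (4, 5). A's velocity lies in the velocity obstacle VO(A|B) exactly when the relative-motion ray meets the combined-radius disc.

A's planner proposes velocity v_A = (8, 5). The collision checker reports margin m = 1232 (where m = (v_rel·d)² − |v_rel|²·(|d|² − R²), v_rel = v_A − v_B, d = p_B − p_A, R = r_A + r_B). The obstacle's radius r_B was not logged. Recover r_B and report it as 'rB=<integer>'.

m = 1232
d = (9, -2);  v_rel = (4, 0),  |v_rel|² = 16
v_rel×d = (4)·(-2) − (0)·(9) = -8
since m = R²·16 − (-8)²:  R² = (64 + 1232) / 16 = 81
R = √81 = 9  ⇒  r_B = 9 − 3 = 6

rB=6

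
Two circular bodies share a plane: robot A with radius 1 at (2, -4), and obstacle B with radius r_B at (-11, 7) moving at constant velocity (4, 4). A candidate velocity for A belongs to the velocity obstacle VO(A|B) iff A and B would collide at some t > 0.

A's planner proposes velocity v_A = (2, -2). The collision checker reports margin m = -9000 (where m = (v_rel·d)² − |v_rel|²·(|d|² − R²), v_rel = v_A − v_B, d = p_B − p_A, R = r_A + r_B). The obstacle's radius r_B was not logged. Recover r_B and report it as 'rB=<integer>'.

m = -9000
d = (-13, 11);  v_rel = (-2, -6),  |v_rel|² = 40
v_rel×d = (-2)·(11) − (-6)·(-13) = -100
since m = R²·40 − (-100)²:  R² = (10000 + -9000) / 40 = 25
R = √25 = 5  ⇒  r_B = 5 − 1 = 4

rB=4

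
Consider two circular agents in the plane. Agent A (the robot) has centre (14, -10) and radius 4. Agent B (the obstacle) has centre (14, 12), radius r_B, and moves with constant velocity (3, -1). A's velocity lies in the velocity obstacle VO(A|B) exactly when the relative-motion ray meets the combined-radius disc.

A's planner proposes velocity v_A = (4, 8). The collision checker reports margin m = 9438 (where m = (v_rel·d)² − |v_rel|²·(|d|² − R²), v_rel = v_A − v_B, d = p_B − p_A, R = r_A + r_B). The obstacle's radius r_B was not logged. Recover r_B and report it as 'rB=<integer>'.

m = 9438
d = (0, 22);  v_rel = (1, 9),  |v_rel|² = 82
v_rel×d = (1)·(22) − (9)·(0) = 22
since m = R²·82 − 22²:  R² = (484 + 9438) / 82 = 121
R = √121 = 11  ⇒  r_B = 11 − 4 = 7

rB=7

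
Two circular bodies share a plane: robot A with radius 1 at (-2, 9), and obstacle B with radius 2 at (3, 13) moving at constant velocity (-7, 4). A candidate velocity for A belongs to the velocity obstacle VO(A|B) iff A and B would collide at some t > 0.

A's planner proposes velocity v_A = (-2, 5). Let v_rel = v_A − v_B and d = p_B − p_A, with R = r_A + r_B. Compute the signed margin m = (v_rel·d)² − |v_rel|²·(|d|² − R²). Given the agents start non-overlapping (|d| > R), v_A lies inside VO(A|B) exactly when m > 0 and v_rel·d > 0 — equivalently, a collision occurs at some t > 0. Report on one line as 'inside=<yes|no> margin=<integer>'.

d = (5, 4),  |d|² = 41;  R = 1+2 = 3,  c = 41−3² = 32
v_rel = (5, 1),  |v_rel|² = 26;  v_rel·d = (5)·(5) + (1)·(4) = 29
26·t² − 58·t + 32 = 0  ⇒  m = 29² − 26·32 = 9
m = 9 > 0,  v_rel·d = 29 > 0  ⇒  inside

inside=yes margin=9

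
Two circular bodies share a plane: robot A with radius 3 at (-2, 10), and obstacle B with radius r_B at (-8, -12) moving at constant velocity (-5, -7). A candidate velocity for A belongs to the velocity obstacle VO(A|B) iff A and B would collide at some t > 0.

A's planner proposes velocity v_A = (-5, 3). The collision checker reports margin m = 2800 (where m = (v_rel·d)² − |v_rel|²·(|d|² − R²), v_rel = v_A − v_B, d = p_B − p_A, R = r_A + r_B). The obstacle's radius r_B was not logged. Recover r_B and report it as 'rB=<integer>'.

m = 2800
d = (-6, -22);  v_rel = (0, 10),  |v_rel|² = 100
v_rel×d = (0)·(-22) − (10)·(-6) = 60
since m = R²·100 − 60²:  R² = (3600 + 2800) / 100 = 64
R = √64 = 8  ⇒  r_B = 8 − 3 = 5

rB=5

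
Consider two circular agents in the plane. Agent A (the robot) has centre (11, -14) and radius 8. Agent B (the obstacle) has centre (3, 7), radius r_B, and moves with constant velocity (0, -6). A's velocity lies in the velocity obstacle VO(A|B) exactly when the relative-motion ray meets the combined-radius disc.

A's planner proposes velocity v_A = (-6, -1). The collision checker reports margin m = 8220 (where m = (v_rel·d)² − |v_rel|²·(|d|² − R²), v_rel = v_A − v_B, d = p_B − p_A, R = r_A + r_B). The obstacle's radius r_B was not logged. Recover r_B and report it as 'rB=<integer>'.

m = 8220
d = (-8, 21);  v_rel = (-6, 5),  |v_rel|² = 61
v_rel×d = (-6)·(21) − (5)·(-8) = -86
since m = R²·61 − (-86)²:  R² = (7396 + 8220) / 61 = 256
R = √256 = 16  ⇒  r_B = 16 − 8 = 8

rB=8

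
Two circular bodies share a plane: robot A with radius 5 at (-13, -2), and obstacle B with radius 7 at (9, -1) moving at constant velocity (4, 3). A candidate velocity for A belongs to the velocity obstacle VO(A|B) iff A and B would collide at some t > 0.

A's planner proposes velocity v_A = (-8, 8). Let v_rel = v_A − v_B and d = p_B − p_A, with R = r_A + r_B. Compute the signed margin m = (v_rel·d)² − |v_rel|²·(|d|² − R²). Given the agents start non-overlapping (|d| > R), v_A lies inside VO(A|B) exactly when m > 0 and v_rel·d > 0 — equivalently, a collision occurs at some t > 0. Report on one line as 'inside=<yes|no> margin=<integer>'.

d = (22, 1),  |d|² = 485;  R = 5+7 = 12,  c = 485−12² = 341
v_rel = (-12, 5),  |v_rel|² = 169;  v_rel·d = (-12)·(22) + (5)·(1) = -259
169·t² + 518·t + 341 = 0  ⇒  m = (-259)² − 169·341 = 9452
m = 9452 > 0,  v_rel·d = -259 < 0  ⇒  outside

inside=no margin=9452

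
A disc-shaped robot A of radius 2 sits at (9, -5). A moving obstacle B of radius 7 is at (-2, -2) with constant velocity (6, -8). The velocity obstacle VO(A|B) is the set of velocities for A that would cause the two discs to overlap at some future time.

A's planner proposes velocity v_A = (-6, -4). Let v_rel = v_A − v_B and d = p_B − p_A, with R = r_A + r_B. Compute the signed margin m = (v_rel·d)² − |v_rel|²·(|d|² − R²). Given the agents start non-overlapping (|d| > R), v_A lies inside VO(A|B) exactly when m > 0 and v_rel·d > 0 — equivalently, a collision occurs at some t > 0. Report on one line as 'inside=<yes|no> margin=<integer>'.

d = (-11, 3),  |d|² = 130;  R = 2+7 = 9,  c = 130−9² = 49
v_rel = (-12, 4),  |v_rel|² = 160;  v_rel·d = (-12)·(-11) + (4)·(3) = 144
160·t² − 288·t + 49 = 0  ⇒  m = 144² − 160·49 = 12896
m = 12896 > 0,  v_rel·d = 144 > 0  ⇒  inside

inside=yes margin=12896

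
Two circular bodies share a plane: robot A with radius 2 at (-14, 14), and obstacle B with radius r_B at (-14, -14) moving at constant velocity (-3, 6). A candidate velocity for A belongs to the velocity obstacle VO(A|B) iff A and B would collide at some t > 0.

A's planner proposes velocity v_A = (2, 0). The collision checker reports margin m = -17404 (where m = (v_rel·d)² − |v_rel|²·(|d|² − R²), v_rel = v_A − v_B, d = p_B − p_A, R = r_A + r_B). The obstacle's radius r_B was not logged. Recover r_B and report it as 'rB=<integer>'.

m = -17404
d = (0, -28);  v_rel = (5, -6),  |v_rel|² = 61
v_rel×d = (5)·(-28) − (-6)·(0) = -140
since m = R²·61 − (-140)²:  R² = (19600 + -17404) / 61 = 36
R = √36 = 6  ⇒  r_B = 6 − 2 = 4

rB=4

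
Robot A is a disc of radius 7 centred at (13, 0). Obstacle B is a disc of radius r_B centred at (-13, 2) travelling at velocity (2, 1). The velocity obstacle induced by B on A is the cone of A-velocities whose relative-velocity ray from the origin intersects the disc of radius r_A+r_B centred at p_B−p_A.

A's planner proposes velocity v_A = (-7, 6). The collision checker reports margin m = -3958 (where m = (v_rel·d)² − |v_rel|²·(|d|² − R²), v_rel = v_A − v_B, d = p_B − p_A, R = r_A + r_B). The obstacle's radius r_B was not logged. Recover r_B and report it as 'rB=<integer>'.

m = -3958
d = (-26, 2);  v_rel = (-9, 5),  |v_rel|² = 106
v_rel×d = (-9)·(2) − (5)·(-26) = 112
since m = R²·106 − 112²:  R² = (12544 + -3958) / 106 = 81
R = √81 = 9  ⇒  r_B = 9 − 7 = 2

rB=2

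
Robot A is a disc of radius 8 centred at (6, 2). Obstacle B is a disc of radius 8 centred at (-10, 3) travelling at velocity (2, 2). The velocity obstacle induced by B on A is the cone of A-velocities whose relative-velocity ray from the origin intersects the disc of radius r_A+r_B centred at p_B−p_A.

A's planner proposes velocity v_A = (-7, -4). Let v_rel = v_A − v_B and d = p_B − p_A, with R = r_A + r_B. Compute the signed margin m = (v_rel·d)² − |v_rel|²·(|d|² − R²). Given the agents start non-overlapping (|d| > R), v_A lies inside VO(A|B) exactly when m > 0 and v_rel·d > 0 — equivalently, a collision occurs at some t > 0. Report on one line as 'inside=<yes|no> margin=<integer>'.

d = (-16, 1),  |d|² = 257;  R = 8+8 = 16,  c = 257−16² = 1
v_rel = (-9, -6),  |v_rel|² = 117;  v_rel·d = (-9)·(-16) + (-6)·(1) = 138
117·t² − 276·t + 1 = 0  ⇒  m = 138² − 117·1 = 18927
m = 18927 > 0,  v_rel·d = 138 > 0  ⇒  inside

inside=yes margin=18927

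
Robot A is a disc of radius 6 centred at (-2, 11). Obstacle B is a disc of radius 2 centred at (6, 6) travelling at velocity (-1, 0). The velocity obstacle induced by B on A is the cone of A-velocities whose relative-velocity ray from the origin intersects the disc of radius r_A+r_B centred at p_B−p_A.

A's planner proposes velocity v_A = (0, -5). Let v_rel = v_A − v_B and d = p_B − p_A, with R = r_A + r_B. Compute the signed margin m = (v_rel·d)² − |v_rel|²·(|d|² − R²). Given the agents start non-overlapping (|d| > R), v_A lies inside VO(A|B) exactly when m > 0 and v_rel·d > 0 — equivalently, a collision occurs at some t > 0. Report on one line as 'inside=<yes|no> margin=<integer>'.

d = (8, -5),  |d|² = 89;  R = 6+2 = 8,  c = 89−8² = 25
v_rel = (1, -5),  |v_rel|² = 26;  v_rel·d = (1)·(8) + (-5)·(-5) = 33
26·t² − 66·t + 25 = 0  ⇒  m = 33² − 26·25 = 439
m = 439 > 0,  v_rel·d = 33 > 0  ⇒  inside

inside=yes margin=439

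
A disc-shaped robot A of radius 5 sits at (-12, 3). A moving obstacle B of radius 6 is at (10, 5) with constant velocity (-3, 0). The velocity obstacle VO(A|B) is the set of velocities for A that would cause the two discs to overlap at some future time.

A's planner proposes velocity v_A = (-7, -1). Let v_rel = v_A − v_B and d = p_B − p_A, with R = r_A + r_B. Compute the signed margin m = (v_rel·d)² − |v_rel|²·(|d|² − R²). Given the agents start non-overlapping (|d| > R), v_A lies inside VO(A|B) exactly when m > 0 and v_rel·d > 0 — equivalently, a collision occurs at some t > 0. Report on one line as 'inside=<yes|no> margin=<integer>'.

d = (22, 2),  |d|² = 488;  R = 5+6 = 11,  c = 488−11² = 367
v_rel = (-4, -1),  |v_rel|² = 17;  v_rel·d = (-4)·(22) + (-1)·(2) = -90
17·t² + 180·t + 367 = 0  ⇒  m = (-90)² − 17·367 = 1861
m = 1861 > 0,  v_rel·d = -90 < 0  ⇒  outside

inside=no margin=1861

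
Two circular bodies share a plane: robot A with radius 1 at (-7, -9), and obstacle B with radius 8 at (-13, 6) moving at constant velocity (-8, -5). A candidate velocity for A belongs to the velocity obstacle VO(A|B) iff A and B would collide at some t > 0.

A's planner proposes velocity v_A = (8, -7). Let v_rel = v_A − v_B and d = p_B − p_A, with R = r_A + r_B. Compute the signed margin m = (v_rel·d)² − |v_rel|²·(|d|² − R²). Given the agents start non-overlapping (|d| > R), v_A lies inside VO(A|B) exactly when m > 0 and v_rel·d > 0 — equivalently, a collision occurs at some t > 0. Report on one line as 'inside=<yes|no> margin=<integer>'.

d = (-6, 15),  |d|² = 261;  R = 1+8 = 9,  c = 261−9² = 180
v_rel = (16, -2),  |v_rel|² = 260;  v_rel·d = (16)·(-6) + (-2)·(15) = -126
260·t² + 252·t + 180 = 0  ⇒  m = (-126)² − 260·180 = -30924
m = -30924 < 0,  v_rel·d = -126 < 0  ⇒  outside

inside=no margin=-30924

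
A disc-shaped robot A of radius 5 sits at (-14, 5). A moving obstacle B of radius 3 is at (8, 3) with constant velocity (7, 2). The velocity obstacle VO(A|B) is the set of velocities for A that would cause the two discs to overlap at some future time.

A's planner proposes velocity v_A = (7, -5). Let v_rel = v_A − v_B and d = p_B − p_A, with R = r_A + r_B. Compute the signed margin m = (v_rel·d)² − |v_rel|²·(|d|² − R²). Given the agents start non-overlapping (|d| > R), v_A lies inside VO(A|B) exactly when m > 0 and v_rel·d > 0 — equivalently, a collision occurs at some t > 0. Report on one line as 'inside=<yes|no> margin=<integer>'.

d = (22, -2),  |d|² = 488;  R = 5+3 = 8,  c = 488−8² = 424
v_rel = (0, -7),  |v_rel|² = 49;  v_rel·d = (0)·(22) + (-7)·(-2) = 14
49·t² − 28·t + 424 = 0  ⇒  m = 14² − 49·424 = -20580
m = -20580 < 0,  v_rel·d = 14 > 0  ⇒  outside

inside=no margin=-20580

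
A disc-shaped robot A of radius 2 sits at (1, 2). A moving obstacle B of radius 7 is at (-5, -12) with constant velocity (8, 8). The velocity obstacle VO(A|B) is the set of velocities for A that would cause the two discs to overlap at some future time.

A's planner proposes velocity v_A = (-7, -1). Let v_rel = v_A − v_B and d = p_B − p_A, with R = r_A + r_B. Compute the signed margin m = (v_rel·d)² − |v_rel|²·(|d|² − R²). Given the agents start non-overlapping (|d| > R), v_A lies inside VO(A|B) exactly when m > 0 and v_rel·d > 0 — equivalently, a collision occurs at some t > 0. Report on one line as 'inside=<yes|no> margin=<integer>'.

d = (-6, -14),  |d|² = 232;  R = 2+7 = 9,  c = 232−9² = 151
v_rel = (-15, -9),  |v_rel|² = 306;  v_rel·d = (-15)·(-6) + (-9)·(-14) = 216
306·t² − 432·t + 151 = 0  ⇒  m = 216² − 306·151 = 450
m = 450 > 0,  v_rel·d = 216 > 0  ⇒  inside

inside=yes margin=450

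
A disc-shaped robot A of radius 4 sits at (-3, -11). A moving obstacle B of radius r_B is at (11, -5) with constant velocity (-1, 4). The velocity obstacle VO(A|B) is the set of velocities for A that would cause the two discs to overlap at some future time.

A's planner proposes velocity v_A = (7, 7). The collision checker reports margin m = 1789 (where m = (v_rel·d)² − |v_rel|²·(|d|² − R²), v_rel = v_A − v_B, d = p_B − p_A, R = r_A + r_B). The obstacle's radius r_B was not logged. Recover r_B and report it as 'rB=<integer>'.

m = 1789
d = (14, 6);  v_rel = (8, 3),  |v_rel|² = 73
v_rel×d = (8)·(6) − (3)·(14) = 6
since m = R²·73 − 6²:  R² = (36 + 1789) / 73 = 25
R = √25 = 5  ⇒  r_B = 5 − 4 = 1

rB=1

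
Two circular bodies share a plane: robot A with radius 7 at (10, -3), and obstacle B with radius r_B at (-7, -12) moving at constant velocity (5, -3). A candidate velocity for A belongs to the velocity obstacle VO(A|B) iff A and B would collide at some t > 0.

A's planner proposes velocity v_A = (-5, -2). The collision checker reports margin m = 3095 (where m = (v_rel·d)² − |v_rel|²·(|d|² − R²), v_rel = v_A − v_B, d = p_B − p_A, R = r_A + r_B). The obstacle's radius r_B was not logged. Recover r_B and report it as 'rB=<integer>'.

m = 3095
d = (-17, -9);  v_rel = (-10, 1),  |v_rel|² = 101
v_rel×d = (-10)·(-9) − (1)·(-17) = 107
since m = R²·101 − 107²:  R² = (11449 + 3095) / 101 = 144
R = √144 = 12  ⇒  r_B = 12 − 7 = 5

rB=5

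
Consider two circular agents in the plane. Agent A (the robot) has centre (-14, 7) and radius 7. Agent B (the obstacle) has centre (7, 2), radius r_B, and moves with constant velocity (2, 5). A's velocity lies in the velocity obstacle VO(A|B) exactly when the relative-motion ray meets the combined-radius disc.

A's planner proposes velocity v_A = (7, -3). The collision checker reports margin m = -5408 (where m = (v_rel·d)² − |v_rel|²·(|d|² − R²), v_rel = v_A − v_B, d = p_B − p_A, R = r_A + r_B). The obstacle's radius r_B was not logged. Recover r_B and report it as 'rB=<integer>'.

m = -5408
d = (21, -5);  v_rel = (5, -8),  |v_rel|² = 89
v_rel×d = (5)·(-5) − (-8)·(21) = 143
since m = R²·89 − 143²:  R² = (20449 + -5408) / 89 = 169
R = √169 = 13  ⇒  r_B = 13 − 7 = 6

rB=6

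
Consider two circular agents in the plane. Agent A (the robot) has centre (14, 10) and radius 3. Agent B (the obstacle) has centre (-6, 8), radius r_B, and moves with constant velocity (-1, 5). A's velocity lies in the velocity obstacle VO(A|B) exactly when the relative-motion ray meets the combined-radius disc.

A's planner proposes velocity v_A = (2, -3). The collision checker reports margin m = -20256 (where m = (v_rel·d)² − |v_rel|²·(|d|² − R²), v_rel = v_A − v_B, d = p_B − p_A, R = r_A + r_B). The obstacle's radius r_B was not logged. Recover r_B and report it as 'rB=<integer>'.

m = -20256
d = (-20, -2);  v_rel = (3, -8),  |v_rel|² = 73
v_rel×d = (3)·(-2) − (-8)·(-20) = -166
since m = R²·73 − (-166)²:  R² = (27556 + -20256) / 73 = 100
R = √100 = 10  ⇒  r_B = 10 − 3 = 7

rB=7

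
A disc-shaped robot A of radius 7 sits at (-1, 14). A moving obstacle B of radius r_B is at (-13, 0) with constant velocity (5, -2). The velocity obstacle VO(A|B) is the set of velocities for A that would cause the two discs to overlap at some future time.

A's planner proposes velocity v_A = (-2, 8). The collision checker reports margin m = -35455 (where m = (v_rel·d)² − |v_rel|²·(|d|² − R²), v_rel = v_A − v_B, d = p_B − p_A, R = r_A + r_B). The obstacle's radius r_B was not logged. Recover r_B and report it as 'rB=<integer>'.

m = -35455
d = (-12, -14);  v_rel = (-7, 10),  |v_rel|² = 149
v_rel×d = (-7)·(-14) − (10)·(-12) = 218
since m = R²·149 − 218²:  R² = (47524 + -35455) / 149 = 81
R = √81 = 9  ⇒  r_B = 9 − 7 = 2

rB=2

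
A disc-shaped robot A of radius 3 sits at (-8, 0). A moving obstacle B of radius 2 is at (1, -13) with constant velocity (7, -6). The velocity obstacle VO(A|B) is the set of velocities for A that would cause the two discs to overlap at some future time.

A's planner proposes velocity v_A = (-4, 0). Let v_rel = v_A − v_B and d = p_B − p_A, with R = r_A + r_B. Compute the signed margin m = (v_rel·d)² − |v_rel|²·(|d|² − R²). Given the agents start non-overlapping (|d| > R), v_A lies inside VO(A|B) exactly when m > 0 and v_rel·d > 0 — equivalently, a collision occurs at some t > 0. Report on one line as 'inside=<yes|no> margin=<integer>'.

d = (9, -13),  |d|² = 250;  R = 3+2 = 5,  c = 250−5² = 225
v_rel = (-11, 6),  |v_rel|² = 157;  v_rel·d = (-11)·(9) + (6)·(-13) = -177
157·t² + 354·t + 225 = 0  ⇒  m = (-177)² − 157·225 = -3996
m = -3996 < 0,  v_rel·d = -177 < 0  ⇒  outside

inside=no margin=-3996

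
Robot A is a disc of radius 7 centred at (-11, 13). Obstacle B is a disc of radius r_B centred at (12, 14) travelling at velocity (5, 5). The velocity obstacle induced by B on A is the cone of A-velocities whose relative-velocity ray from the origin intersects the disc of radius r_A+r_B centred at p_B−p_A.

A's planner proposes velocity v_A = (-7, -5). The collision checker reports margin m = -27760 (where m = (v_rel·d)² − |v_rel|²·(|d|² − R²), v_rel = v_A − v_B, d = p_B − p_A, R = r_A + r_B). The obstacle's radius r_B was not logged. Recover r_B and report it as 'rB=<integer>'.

m = -27760
d = (23, 1);  v_rel = (-12, -10),  |v_rel|² = 244
v_rel×d = (-12)·(1) − (-10)·(23) = 218
since m = R²·244 − 218²:  R² = (47524 + -27760) / 244 = 81
R = √81 = 9  ⇒  r_B = 9 − 7 = 2

rB=2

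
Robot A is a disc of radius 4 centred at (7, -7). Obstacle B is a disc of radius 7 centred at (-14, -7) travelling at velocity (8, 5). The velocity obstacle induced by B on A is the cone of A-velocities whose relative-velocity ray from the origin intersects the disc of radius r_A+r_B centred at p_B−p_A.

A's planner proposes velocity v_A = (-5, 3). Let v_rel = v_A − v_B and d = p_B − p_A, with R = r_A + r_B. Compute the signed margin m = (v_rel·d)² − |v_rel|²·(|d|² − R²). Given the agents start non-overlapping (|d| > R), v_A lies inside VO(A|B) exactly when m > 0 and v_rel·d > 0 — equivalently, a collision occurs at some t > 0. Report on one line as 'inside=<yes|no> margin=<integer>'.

d = (-21, 0),  |d|² = 441;  R = 4+7 = 11,  c = 441−11² = 320
v_rel = (-13, -2),  |v_rel|² = 173;  v_rel·d = (-13)·(-21) + (-2)·(0) = 273
173·t² − 546·t + 320 = 0  ⇒  m = 273² − 173·320 = 19169
m = 19169 > 0,  v_rel·d = 273 > 0  ⇒  inside

inside=yes margin=19169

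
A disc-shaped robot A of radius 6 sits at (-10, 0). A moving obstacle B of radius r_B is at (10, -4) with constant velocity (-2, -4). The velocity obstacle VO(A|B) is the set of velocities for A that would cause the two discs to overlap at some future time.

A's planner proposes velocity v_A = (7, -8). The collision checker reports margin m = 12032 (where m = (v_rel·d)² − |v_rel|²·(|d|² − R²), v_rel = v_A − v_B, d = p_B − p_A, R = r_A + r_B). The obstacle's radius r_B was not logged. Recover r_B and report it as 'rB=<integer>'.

m = 12032
d = (20, -4);  v_rel = (9, -4),  |v_rel|² = 97
v_rel×d = (9)·(-4) − (-4)·(20) = 44
since m = R²·97 − 44²:  R² = (1936 + 12032) / 97 = 144
R = √144 = 12  ⇒  r_B = 12 − 6 = 6

rB=6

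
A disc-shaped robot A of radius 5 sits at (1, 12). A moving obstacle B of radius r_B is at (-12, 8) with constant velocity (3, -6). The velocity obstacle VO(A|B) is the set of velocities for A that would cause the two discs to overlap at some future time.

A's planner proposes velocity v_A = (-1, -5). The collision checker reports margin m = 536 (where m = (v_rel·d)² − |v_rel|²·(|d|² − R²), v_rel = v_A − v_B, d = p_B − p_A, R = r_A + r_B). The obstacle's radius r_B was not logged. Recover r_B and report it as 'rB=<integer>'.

m = 536
d = (-13, -4);  v_rel = (-4, 1),  |v_rel|² = 17
v_rel×d = (-4)·(-4) − (1)·(-13) = 29
since m = R²·17 − 29²:  R² = (841 + 536) / 17 = 81
R = √81 = 9  ⇒  r_B = 9 − 5 = 4

rB=4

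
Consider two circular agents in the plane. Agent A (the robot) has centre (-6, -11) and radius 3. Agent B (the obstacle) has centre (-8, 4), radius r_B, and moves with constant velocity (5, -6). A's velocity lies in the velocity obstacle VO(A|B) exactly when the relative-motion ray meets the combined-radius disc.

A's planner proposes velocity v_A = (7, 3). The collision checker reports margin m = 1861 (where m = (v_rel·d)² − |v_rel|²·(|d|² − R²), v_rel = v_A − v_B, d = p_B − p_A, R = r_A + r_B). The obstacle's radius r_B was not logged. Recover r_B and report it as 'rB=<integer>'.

m = 1861
d = (-2, 15);  v_rel = (2, 9),  |v_rel|² = 85
v_rel×d = (2)·(15) − (9)·(-2) = 48
since m = R²·85 − 48²:  R² = (2304 + 1861) / 85 = 49
R = √49 = 7  ⇒  r_B = 7 − 3 = 4

rB=4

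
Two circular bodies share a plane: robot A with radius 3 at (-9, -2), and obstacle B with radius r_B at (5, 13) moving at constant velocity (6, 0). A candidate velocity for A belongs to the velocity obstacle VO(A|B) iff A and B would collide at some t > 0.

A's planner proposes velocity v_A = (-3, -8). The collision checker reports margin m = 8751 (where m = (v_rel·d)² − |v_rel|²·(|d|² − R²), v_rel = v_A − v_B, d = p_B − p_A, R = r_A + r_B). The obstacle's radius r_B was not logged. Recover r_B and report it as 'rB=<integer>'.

m = 8751
d = (14, 15);  v_rel = (-9, -8),  |v_rel|² = 145
v_rel×d = (-9)·(15) − (-8)·(14) = -23
since m = R²·145 − (-23)²:  R² = (529 + 8751) / 145 = 64
R = √64 = 8  ⇒  r_B = 8 − 3 = 5

rB=5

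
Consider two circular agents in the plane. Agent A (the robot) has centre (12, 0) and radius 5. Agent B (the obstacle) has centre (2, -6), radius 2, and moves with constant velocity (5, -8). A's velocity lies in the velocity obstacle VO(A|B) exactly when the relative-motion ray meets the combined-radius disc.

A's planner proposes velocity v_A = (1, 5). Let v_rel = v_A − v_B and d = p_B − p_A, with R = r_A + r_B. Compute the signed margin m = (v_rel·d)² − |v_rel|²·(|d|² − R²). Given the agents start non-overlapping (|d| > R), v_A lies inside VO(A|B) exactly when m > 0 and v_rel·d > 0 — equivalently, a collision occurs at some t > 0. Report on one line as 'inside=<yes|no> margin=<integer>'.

d = (-10, -6),  |d|² = 136;  R = 5+2 = 7,  c = 136−7² = 87
v_rel = (-4, 13),  |v_rel|² = 185;  v_rel·d = (-4)·(-10) + (13)·(-6) = -38
185·t² + 76·t + 87 = 0  ⇒  m = (-38)² − 185·87 = -14651
m = -14651 < 0,  v_rel·d = -38 < 0  ⇒  outside

inside=no margin=-14651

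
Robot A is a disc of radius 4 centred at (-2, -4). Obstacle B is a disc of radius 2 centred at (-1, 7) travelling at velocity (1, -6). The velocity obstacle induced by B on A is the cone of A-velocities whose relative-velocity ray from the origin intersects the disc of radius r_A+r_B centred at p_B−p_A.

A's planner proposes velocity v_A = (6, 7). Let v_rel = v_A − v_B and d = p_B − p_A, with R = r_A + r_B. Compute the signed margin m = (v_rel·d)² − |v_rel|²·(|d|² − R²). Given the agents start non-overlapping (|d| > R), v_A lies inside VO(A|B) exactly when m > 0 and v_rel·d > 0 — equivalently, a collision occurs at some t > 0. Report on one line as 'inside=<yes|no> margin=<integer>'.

d = (1, 11),  |d|² = 122;  R = 4+2 = 6,  c = 122−6² = 86
v_rel = (5, 13),  |v_rel|² = 194;  v_rel·d = (5)·(1) + (13)·(11) = 148
194·t² − 296·t + 86 = 0  ⇒  m = 148² − 194·86 = 5220
m = 5220 > 0,  v_rel·d = 148 > 0  ⇒  inside

inside=yes margin=5220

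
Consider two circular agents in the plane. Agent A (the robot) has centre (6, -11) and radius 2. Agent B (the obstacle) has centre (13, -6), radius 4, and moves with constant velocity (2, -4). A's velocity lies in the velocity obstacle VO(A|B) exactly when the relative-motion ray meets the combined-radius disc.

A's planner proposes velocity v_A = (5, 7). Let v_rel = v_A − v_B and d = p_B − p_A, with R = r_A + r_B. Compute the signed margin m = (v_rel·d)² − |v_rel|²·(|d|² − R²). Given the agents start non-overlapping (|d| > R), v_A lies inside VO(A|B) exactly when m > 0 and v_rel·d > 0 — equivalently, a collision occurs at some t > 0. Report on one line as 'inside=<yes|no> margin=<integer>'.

d = (7, 5),  |d|² = 74;  R = 2+4 = 6,  c = 74−6² = 38
v_rel = (3, 11),  |v_rel|² = 130;  v_rel·d = (3)·(7) + (11)·(5) = 76
130·t² − 152·t + 38 = 0  ⇒  m = 76² − 130·38 = 836
m = 836 > 0,  v_rel·d = 76 > 0  ⇒  inside

inside=yes margin=836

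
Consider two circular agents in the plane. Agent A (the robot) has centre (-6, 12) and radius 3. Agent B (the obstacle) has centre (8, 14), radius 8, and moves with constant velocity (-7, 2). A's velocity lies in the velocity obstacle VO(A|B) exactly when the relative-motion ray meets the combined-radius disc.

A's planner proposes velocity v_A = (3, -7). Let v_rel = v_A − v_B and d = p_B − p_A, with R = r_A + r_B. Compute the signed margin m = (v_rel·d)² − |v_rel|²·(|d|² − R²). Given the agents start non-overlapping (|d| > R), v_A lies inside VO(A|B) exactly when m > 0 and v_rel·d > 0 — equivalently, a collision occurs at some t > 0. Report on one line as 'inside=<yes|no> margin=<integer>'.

d = (14, 2),  |d|² = 200;  R = 3+8 = 11,  c = 200−11² = 79
v_rel = (10, -9),  |v_rel|² = 181;  v_rel·d = (10)·(14) + (-9)·(2) = 122
181·t² − 244·t + 79 = 0  ⇒  m = 122² − 181·79 = 585
m = 585 > 0,  v_rel·d = 122 > 0  ⇒  inside

inside=yes margin=585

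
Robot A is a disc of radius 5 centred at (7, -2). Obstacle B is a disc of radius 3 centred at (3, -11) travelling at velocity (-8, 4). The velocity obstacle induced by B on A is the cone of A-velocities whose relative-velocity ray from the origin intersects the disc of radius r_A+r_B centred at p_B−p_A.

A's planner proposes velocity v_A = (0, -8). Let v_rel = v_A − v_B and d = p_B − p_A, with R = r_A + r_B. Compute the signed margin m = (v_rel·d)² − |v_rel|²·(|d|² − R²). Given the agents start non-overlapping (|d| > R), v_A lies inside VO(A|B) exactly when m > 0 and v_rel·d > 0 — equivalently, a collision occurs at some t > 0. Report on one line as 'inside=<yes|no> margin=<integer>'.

d = (-4, -9),  |d|² = 97;  R = 5+3 = 8,  c = 97−8² = 33
v_rel = (8, -12),  |v_rel|² = 208;  v_rel·d = (8)·(-4) + (-12)·(-9) = 76
208·t² − 152·t + 33 = 0  ⇒  m = 76² − 208·33 = -1088
m = -1088 < 0,  v_rel·d = 76 > 0  ⇒  outside

inside=no margin=-1088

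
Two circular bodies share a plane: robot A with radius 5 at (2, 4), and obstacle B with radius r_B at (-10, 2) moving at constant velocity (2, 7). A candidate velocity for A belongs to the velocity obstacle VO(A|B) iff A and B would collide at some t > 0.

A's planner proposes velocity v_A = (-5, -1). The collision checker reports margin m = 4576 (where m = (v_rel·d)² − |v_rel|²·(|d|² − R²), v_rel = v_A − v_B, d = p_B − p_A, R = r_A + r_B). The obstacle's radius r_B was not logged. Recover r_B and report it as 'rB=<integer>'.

m = 4576
d = (-12, -2);  v_rel = (-7, -8),  |v_rel|² = 113
v_rel×d = (-7)·(-2) − (-8)·(-12) = -82
since m = R²·113 − (-82)²:  R² = (6724 + 4576) / 113 = 100
R = √100 = 10  ⇒  r_B = 10 − 5 = 5

rB=5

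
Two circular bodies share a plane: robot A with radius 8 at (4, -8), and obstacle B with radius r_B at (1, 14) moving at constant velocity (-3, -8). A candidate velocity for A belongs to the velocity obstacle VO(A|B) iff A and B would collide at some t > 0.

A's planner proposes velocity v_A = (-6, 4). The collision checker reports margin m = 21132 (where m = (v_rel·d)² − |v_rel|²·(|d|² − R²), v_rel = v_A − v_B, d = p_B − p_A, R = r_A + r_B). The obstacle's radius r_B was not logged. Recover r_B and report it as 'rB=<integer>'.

m = 21132
d = (-3, 22);  v_rel = (-3, 12),  |v_rel|² = 153
v_rel×d = (-3)·(22) − (12)·(-3) = -30
since m = R²·153 − (-30)²:  R² = (900 + 21132) / 153 = 144
R = √144 = 12  ⇒  r_B = 12 − 8 = 4

rB=4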